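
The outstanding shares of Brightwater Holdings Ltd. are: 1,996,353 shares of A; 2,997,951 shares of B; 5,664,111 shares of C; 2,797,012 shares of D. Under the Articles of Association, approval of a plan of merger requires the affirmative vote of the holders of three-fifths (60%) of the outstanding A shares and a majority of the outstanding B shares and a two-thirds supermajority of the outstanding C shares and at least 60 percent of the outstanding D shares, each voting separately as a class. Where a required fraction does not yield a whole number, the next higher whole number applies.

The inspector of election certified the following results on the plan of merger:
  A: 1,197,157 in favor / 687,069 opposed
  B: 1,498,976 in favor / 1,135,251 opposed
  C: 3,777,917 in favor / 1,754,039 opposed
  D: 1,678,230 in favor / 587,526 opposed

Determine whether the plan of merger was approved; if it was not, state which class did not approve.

A: 3/5 of 1996353 = 1197811.80, rounded up to 1197812; 1,197,812 required, 1,197,157 in favor — not approved.
B: a majority of 2997951 is 1498976; 1,498,976 required, 1,498,976 in favor — approved.
C: 2/3 of 5664111 = 3776074; 3,776,074 required, 3,777,917 in favor — approved.
D: 3/5 of 2797012 = 1678207.20, rounded up to 1678208; 1,678,208 required, 1,678,230 in favor — approved.

Not approved — the A shares did not give the required vote.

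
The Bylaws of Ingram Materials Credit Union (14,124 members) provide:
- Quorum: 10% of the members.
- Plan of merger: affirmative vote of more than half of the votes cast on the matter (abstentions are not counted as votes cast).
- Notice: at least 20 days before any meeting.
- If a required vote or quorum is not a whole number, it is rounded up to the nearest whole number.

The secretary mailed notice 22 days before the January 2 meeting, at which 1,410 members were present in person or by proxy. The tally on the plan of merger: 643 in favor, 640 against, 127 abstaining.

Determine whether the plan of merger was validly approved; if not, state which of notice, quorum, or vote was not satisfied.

Notice: 22 days given; 20 required. Satisfied.
Quorum: 10% of 14,124 = 1,412.40, rounded up to 1,413; 1,410 present. Not satisfied.
Vote: requires a majority of the votes cast (1,410 − 127 abstaining = 1,283); a majority of 1283 is 642, so 642 needed; 643 in favor. Satisfied.

Invalid — quorum requirement not satisfied.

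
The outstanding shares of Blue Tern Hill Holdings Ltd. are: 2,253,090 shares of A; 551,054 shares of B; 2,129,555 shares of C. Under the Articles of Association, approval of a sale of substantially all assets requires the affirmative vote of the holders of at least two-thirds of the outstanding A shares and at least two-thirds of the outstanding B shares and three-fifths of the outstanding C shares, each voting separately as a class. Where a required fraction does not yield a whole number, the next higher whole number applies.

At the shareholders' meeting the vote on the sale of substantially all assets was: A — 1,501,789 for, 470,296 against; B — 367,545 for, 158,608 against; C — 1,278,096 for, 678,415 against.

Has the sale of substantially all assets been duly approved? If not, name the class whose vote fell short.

Not approved — the A shares did not give the required vote.

A: 2/3 of 2253090 = 1502060; 1,502,060 required, 1,501,789 in favor — not approved.
B: 2/3 of 551054 = 367369.33, rounded up to 367370; 367,370 required, 367,545 in favor — approved.
C: 3/5 of 2129555 = 1277733; 1,277,733 required, 1,278,096 in favor — approved.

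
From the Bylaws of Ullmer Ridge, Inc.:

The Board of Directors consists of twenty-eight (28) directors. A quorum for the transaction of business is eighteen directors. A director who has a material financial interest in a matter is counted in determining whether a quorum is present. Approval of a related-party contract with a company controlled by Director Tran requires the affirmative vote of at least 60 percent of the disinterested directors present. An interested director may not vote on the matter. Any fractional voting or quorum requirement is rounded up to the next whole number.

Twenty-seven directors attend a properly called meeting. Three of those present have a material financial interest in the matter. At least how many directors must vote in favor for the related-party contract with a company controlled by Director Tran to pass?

15

The related-party contract with a company controlled by Director Tran requires three-fifths of the disinterested directors present (27 − 3 = 24).
3/5 of 24 = 14.40, rounded up to 15.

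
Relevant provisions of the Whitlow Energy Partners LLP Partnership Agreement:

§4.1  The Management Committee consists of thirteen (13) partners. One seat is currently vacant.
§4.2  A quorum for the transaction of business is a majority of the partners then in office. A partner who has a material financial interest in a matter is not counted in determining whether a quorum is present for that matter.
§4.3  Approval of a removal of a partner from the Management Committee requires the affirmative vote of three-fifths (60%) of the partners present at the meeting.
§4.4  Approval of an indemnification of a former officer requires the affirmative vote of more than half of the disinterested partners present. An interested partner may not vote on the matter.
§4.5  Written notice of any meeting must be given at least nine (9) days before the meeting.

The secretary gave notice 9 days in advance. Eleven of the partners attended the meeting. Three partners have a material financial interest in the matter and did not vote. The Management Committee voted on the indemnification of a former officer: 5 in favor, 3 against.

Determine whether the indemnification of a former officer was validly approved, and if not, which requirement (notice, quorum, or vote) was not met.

Notice: 9 days given; 9 required (9 ≥ 9). Satisfied.
Quorum: 11 present, but the 3 interested partners do not count, leaving 8. Quorum is 7. Satisfied.
Vote: the indemnification of a former officer requires a majority of the disinterested partners present (11 − 3 = 8). A majority of 8 is 5, so 5 affirmative votes are needed; 5 voted in favor. Satisfied.

Valid — all requirements satisfied.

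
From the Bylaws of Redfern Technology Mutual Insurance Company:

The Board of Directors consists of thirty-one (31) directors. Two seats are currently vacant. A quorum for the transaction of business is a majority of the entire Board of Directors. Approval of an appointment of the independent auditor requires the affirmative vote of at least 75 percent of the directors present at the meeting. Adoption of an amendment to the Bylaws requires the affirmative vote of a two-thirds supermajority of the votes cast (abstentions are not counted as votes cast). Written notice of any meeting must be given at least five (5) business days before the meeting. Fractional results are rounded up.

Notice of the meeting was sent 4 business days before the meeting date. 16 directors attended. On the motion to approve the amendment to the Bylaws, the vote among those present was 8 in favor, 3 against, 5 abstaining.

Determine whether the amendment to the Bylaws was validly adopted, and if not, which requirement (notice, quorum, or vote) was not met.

Notice: 4 business days given; 5 required (4 < 5). Not satisfied.
Quorum: 16 present; quorum is 16. Satisfied.
Vote: the amendment to the Bylaws requires two-thirds of the votes cast (16 present − 5 abstaining = 11). 2/3 of 11 = 7.33, rounded up to 8, so 8 affirmative votes are needed; 8 voted in favor. Satisfied.

Invalid — notice requirement not satisfied.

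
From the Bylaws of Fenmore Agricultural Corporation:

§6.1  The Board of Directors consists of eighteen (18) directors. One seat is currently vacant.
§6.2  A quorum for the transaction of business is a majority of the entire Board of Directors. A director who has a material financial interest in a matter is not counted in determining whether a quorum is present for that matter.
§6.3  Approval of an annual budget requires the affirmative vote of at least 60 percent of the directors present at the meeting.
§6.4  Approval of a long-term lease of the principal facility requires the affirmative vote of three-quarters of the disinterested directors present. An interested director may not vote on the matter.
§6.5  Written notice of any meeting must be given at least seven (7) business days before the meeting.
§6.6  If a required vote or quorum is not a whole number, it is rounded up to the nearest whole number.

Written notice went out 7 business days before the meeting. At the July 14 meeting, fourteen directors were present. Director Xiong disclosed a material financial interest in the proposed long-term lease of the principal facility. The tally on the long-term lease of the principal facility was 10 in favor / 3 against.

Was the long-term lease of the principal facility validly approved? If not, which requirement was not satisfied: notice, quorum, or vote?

Notice: 7 business days given; 7 required (7 ≥ 7). Satisfied.
Quorum: 14 present, but the 1 interested director does not count, leaving 13. Quorum is 10. Satisfied.
Vote: the long-term lease of the principal facility requires three-fourths of the disinterested directors present (14 − 1 = 13). 3/4 of 13 = 9.75, rounded up to 10, so 10 affirmative votes are needed; 10 voted in favor. Satisfied.

Valid — all requirements satisfied.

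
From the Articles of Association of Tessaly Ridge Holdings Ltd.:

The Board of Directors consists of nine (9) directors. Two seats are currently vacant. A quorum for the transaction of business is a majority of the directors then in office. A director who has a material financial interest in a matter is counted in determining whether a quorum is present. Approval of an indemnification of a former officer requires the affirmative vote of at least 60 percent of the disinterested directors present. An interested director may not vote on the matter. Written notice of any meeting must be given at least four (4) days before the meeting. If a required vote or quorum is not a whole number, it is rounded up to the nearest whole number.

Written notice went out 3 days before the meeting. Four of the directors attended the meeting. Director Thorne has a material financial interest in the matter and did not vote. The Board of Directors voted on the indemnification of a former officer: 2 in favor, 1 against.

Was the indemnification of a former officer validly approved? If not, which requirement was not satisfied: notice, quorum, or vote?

Notice: 3 days given; 4 required (3 < 4). Not satisfied.
Quorum: 4 present (interested directors count toward quorum); quorum is 4. Satisfied.
Vote: the indemnification of a former officer requires three-fifths of the disinterested directors present (4 − 1 = 3). 3/5 of 3 = 1.80, rounded up to 2, so 2 affirmative votes are needed; 2 voted in favor. Satisfied.

Invalid — notice requirement not satisfied.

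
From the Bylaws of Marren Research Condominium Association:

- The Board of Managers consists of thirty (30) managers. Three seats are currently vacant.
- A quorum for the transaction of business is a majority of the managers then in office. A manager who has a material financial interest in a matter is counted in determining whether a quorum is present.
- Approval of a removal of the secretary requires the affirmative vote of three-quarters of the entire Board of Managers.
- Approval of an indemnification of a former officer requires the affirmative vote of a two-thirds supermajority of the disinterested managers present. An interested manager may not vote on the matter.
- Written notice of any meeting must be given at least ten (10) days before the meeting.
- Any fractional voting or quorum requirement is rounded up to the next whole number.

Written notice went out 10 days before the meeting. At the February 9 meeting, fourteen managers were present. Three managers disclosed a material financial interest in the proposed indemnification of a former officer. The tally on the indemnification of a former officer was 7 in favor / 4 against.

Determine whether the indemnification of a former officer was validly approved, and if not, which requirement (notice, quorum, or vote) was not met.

Invalid — vote requirement not satisfied.

Notice: 10 days given; 10 required (10 ≥ 10). Satisfied.
Quorum: 14 present (interested managers count toward quorum); quorum is 14. Satisfied.
Vote: the indemnification of a former officer requires two-thirds of the disinterested managers present (14 − 3 = 11). 2/3 of 11 = 7.33, rounded up to 8, so 8 affirmative votes are needed; 7 voted in favor. Not satisfied.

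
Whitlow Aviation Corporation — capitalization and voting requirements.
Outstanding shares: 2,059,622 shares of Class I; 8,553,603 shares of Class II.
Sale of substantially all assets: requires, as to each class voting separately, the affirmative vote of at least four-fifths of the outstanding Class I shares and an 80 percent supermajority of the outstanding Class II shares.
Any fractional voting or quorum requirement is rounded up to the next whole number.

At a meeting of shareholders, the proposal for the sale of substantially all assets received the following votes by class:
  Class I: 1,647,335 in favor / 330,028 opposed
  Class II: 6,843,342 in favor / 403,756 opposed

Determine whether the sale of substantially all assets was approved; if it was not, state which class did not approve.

Class I: 4/5 of 2059622 = 1647697.60, rounded up to 1647698; 1,647,698 required, 1,647,335 in favor — not approved.
Class II: 4/5 of 8553603 = 6842882.40, rounded up to 6842883; 6,842,883 required, 6,843,342 in favor — approved.

Not approved — the Class I shares did not give the required vote.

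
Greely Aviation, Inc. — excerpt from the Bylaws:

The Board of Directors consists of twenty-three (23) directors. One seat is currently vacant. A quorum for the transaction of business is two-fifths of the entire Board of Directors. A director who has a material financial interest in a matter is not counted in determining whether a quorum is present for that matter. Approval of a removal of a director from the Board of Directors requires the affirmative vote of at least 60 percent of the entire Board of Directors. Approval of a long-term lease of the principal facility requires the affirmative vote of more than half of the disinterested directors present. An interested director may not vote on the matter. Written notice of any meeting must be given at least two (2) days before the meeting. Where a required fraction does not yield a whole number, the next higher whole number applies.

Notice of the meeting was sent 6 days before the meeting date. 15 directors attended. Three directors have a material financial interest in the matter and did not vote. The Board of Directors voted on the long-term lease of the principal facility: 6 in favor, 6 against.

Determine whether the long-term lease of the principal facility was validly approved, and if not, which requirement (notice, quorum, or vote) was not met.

Invalid — vote requirement not satisfied.

Notice: 6 days given; 2 required (6 ≥ 2). Satisfied.
Quorum: 15 present, but the 3 interested directors do not count, leaving 12. Quorum is 10. Satisfied.
Vote: the long-term lease of the principal facility requires a majority of the disinterested directors present (15 − 3 = 12). A majority of 12 is 7, so 7 affirmative votes are needed; 6 voted in favor. Not satisfied.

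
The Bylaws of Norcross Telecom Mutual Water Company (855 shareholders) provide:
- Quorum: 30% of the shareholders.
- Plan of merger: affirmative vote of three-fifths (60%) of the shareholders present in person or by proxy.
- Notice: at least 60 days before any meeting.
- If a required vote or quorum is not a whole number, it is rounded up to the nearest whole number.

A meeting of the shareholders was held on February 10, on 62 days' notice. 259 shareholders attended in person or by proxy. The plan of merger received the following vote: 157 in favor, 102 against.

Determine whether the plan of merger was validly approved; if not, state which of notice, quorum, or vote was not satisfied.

Valid — all requirements satisfied.

Notice: 62 days given; 60 required. Satisfied.
Quorum: 30% of 855 = 256.50, rounded up to 257; 259 present. Satisfied.
Vote: requires three-fifths of those present (259); 3/5 of 259 = 155.40, rounded up to 156, so 156 needed; 157 in favor. Satisfied.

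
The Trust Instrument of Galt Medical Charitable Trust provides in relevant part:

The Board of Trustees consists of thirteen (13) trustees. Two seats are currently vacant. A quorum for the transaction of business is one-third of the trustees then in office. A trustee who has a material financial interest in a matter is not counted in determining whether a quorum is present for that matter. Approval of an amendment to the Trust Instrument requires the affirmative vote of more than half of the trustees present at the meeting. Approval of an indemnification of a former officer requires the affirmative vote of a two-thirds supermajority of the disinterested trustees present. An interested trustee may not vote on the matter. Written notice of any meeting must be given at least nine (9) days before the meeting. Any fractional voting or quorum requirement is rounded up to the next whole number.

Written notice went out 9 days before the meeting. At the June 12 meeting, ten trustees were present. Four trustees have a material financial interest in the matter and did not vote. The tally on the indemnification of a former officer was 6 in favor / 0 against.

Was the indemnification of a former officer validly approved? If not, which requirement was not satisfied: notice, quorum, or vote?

Notice: 9 days given; 9 required (9 ≥ 9). Satisfied.
Quorum: 10 present, but the 4 interested trustees do not count, leaving 6. Quorum is 4. Satisfied.
Vote: the indemnification of a former officer requires two-thirds of the disinterested trustees present (10 − 4 = 6). 2/3 of 6 = 4, so 4 affirmative votes are needed; 6 voted in favor. Satisfied.

Valid — all requirements satisfied.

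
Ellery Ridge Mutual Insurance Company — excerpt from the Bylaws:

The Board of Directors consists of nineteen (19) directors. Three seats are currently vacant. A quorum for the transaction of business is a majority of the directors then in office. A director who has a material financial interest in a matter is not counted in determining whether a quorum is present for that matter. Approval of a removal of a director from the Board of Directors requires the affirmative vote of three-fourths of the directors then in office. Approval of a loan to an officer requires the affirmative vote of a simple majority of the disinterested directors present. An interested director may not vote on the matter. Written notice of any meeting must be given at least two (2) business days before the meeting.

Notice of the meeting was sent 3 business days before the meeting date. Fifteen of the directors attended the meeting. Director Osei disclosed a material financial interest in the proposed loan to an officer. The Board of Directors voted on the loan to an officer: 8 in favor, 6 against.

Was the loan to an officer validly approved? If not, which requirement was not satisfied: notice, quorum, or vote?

Valid — all requirements satisfied.

Notice: 3 business days given; 2 required (3 ≥ 2). Satisfied.
Quorum: 15 present, but the 1 interested director does not count, leaving 14. Quorum is 9. Satisfied.
Vote: the loan to an officer requires a majority of the disinterested directors present (15 − 1 = 14). A majority of 14 is 8, so 8 affirmative votes are needed; 8 voted in favor. Satisfied.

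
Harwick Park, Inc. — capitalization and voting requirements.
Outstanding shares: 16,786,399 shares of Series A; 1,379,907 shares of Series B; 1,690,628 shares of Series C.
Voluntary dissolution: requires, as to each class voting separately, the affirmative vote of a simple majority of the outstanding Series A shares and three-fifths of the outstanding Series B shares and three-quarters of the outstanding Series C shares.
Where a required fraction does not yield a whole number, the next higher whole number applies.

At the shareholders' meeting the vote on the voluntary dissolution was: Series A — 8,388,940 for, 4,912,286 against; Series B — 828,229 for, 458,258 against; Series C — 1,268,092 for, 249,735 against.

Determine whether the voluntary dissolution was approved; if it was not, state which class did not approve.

Series A: a majority of 16786399 is 8393200; 8,393,200 required, 8,388,940 in favor — not approved.
Series B: 3/5 of 1379907 = 827944.20, rounded up to 827945; 827,945 required, 828,229 in favor — approved.
Series C: 3/4 of 1690628 = 1267971; 1,267,971 required, 1,268,092 in favor — approved.

Not approved — the Series A shares did not give the required vote.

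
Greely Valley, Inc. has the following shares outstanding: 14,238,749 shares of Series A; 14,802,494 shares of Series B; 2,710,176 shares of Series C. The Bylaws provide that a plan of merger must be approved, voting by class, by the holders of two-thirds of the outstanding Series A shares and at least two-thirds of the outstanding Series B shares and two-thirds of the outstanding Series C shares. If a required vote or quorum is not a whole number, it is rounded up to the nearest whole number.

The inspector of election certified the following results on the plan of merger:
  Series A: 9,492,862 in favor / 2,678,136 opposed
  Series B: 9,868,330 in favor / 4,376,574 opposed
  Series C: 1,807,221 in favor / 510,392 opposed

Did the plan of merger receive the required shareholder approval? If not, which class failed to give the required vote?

Approved — every class gave the required vote.

Series A: 2/3 of 14238749 = 9492499.33, rounded up to 9492500; 9,492,500 required, 9,492,862 in favor — approved.
Series B: 2/3 of 14802494 = 9868329.33, rounded up to 9868330; 9,868,330 required, 9,868,330 in favor — approved.
Series C: 2/3 of 2710176 = 1806784; 1,806,784 required, 1,807,221 in favor — approved.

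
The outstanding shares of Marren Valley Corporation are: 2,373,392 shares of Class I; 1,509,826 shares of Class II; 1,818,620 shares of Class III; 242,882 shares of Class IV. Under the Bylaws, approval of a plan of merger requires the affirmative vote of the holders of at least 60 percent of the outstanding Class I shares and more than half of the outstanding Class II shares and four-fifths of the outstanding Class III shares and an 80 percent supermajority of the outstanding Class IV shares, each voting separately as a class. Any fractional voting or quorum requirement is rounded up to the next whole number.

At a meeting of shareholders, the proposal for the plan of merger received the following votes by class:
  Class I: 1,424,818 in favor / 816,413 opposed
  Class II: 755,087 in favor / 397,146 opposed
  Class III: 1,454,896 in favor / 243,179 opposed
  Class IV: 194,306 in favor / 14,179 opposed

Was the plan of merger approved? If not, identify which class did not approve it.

Class I: 3/5 of 2373392 = 1424035.20, rounded up to 1424036; 1,424,036 required, 1,424,818 in favor — approved.
Class II: a majority of 1509826 is 754914; 754,914 required, 755,087 in favor — approved.
Class III: 4/5 of 1818620 = 1454896; 1,454,896 required, 1,454,896 in favor — approved.
Class IV: 4/5 of 242882 = 194305.60, rounded up to 194306; 194,306 required, 194,306 in favor — approved.

Approved — every class gave the required vote.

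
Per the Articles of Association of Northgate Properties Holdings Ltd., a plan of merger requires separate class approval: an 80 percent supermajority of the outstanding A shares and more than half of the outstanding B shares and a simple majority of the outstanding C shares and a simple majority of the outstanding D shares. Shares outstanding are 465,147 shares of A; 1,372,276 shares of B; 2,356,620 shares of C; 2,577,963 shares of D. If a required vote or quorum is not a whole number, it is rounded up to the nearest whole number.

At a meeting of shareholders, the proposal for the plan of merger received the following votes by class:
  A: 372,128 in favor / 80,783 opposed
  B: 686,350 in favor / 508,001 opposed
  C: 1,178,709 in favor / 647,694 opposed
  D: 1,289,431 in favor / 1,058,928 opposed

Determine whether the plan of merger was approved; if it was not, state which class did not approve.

Approved — every class gave the required vote.

A: 4/5 of 465147 = 372117.60, rounded up to 372118; 372,118 required, 372,128 in favor — approved.
B: a majority of 1372276 is 686139; 686,139 required, 686,350 in favor — approved.
C: a majority of 2356620 is 1178311; 1,178,311 required, 1,178,709 in favor — approved.
D: a majority of 2577963 is 1288982; 1,288,982 required, 1,289,431 in favor — approved.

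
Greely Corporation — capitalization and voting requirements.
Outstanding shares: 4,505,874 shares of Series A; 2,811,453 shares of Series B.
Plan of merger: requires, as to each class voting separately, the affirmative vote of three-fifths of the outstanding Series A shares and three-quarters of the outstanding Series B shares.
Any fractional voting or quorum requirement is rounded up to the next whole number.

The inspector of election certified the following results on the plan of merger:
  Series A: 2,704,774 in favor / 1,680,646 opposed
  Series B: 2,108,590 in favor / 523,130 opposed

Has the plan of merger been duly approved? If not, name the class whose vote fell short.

Series A: 3/5 of 4505874 = 2703524.40, rounded up to 2703525; 2,703,525 required, 2,704,774 in favor — approved.
Series B: 3/4 of 2811453 = 2108589.75, rounded up to 2108590; 2,108,590 required, 2,108,590 in favor — approved.

Approved — every class gave the required vote.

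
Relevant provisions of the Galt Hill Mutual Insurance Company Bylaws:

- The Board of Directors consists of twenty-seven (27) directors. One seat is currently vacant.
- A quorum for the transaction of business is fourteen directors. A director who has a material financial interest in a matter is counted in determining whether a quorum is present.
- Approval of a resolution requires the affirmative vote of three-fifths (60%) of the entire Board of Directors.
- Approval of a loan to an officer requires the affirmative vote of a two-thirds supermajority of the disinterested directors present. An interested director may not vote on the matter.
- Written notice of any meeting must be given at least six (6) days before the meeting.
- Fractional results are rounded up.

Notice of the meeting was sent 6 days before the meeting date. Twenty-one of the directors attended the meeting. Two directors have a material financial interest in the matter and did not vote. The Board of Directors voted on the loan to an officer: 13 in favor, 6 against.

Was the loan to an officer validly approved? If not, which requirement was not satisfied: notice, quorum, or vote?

Valid — all requirements satisfied.

Notice: 6 days given; 6 required (6 ≥ 6). Satisfied.
Quorum: 21 present (interested directors count toward quorum); quorum is 14. Satisfied.
Vote: the loan to an officer requires two-thirds of the disinterested directors present (21 − 2 = 19). 2/3 of 19 = 12.67, rounded up to 13, so 13 affirmative votes are needed; 13 voted in favor. Satisfied.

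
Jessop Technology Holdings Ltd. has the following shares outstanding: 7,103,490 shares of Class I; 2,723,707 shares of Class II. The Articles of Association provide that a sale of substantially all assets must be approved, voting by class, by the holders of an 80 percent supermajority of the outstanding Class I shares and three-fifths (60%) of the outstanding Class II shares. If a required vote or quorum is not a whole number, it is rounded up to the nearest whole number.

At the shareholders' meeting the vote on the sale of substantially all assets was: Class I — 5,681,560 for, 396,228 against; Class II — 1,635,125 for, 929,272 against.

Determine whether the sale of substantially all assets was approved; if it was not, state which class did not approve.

Not approved — the Class I shares did not give the required vote.

Class I: 4/5 of 7103490 = 5682792; 5,682,792 required, 5,681,560 in favor — not approved.
Class II: 3/5 of 2723707 = 1634224.20, rounded up to 1634225; 1,634,225 required, 1,635,125 in favor — approved.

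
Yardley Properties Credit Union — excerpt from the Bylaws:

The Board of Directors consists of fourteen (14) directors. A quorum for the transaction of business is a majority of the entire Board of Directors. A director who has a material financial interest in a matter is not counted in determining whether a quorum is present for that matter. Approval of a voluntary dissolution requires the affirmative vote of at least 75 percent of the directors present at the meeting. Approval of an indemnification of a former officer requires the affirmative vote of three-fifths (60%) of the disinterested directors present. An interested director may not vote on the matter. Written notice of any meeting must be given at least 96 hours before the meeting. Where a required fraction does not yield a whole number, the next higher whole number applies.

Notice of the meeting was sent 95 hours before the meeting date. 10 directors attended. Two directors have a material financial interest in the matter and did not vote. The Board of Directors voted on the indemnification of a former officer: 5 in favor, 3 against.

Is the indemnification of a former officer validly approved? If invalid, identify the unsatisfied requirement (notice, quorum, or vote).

Invalid — notice requirement not satisfied.

Notice: 95 hours given; 96 required (95 < 96). Not satisfied.
Quorum: 10 present, but the 2 interested directors do not count, leaving 8. Quorum is 8. Satisfied.
Vote: the indemnification of a former officer requires three-fifths of the disinterested directors present (10 − 2 = 8). 3/5 of 8 = 4.80, rounded up to 5, so 5 affirmative votes are needed; 5 voted in favor. Satisfied.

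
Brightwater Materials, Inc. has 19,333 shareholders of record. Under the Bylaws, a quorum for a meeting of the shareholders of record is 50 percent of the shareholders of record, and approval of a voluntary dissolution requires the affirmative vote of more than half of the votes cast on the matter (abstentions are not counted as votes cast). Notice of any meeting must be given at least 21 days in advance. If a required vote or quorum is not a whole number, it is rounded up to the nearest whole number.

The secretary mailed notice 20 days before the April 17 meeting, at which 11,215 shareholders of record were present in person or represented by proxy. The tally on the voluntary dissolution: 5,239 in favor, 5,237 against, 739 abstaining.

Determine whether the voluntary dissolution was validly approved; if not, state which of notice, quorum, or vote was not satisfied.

Invalid — notice requirement not satisfied.

Notice: 20 days given; 21 required. Not satisfied.
Quorum: 50% of 19,333 = 9,666.50, rounded up to 9,667; 11,215 present. Satisfied.
Vote: requires a majority of the votes cast (11,215 − 739 abstaining = 10,476); a majority of 10476 is 5239, so 5,239 needed; 5,239 in favor. Satisfied.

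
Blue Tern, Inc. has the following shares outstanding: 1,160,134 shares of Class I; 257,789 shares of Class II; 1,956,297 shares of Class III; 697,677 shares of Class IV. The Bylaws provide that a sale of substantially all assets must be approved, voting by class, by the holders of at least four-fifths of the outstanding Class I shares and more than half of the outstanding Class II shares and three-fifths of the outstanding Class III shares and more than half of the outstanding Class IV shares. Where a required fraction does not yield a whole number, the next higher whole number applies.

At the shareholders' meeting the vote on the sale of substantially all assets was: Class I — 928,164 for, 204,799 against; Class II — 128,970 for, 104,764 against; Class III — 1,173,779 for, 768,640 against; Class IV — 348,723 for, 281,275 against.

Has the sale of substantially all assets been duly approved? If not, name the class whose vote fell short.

Class I: 4/5 of 1160134 = 928107.20, rounded up to 928108; 928,108 required, 928,164 in favor — approved.
Class II: a majority of 257789 is 128895; 128,895 required, 128,970 in favor — approved.
Class III: 3/5 of 1956297 = 1173778.20, rounded up to 1173779; 1,173,779 required, 1,173,779 in favor — approved.
Class IV: a majority of 697677 is 348839; 348,839 required, 348,723 in favor — not approved.

Not approved — the Class IV shares did not give the required vote.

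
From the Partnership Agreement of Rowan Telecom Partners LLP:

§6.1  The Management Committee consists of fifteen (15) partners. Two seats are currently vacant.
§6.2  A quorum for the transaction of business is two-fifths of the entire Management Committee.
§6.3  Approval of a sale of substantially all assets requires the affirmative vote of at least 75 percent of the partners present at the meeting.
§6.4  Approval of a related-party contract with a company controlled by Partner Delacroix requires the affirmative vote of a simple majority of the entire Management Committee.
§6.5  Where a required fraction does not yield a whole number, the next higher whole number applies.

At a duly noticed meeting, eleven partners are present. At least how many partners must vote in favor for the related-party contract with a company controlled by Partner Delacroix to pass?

The related-party contract with a company controlled by Partner Delacroix requires a majority of the entire Management Committee (15).
A majority of 15 is 8.

8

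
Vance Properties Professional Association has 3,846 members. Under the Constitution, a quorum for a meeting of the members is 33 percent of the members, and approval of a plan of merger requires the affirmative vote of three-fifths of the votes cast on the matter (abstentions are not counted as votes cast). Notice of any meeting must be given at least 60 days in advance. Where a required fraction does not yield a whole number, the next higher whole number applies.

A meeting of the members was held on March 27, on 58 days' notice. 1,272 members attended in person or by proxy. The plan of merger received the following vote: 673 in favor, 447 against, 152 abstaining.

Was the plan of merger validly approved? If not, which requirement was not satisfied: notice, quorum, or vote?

Invalid — notice requirement not satisfied.

Notice: 58 days given; 60 required. Not satisfied.
Quorum: 33% of 3,846 = 1,269.18, rounded up to 1,270; 1,272 present. Satisfied.
Vote: requires three-fifths of the votes cast (1,272 − 152 abstaining = 1,120); 3/5 of 1120 = 672, so 672 needed; 673 in favor. Satisfied.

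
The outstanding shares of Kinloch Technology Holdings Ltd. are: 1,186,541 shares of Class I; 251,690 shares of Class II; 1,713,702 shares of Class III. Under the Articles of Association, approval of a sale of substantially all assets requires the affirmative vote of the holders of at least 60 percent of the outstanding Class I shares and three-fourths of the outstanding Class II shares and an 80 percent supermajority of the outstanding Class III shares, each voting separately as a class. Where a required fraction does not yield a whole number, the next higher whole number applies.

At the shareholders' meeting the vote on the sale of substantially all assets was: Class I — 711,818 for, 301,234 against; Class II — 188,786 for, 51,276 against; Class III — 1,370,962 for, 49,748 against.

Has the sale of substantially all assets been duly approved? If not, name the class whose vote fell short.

Class I: 3/5 of 1186541 = 711924.60, rounded up to 711925; 711,925 required, 711,818 in favor — not approved.
Class II: 3/4 of 251690 = 188767.50, rounded up to 188768; 188,768 required, 188,786 in favor — approved.
Class III: 4/5 of 1713702 = 1370961.60, rounded up to 1370962; 1,370,962 required, 1,370,962 in favor — approved.

Not approved — the Class I shares did not give the required vote.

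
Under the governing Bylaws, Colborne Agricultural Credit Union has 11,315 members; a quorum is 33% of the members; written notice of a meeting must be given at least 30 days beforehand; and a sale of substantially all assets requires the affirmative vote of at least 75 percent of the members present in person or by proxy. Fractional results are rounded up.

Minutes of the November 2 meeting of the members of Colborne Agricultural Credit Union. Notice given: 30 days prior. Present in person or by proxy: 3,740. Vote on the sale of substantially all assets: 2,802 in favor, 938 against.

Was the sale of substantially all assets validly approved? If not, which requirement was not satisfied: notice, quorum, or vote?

Notice: 30 days given; 30 required. Satisfied.
Quorum: 33% of 11,315 = 3,733.95, rounded up to 3,734; 3,740 present. Satisfied.
Vote: requires three-fourths of those present (3,740); 3/4 of 3740 = 2805, so 2,805 needed; 2,802 in favor. Not satisfied.

Invalid — vote requirement not satisfied.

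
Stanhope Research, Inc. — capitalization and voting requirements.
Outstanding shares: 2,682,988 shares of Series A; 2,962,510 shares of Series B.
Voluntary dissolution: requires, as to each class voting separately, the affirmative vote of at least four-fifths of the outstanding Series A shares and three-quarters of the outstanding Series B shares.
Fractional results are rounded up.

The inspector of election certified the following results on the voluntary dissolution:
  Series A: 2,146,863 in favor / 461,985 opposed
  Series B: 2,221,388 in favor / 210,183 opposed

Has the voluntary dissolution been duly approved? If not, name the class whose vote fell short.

Series A: 4/5 of 2682988 = 2146390.40, rounded up to 2146391; 2,146,391 required, 2,146,863 in favor — approved.
Series B: 3/4 of 2962510 = 2221882.50, rounded up to 2221883; 2,221,883 required, 2,221,388 in favor — not approved.

Not approved — the Series B shares did not give the required vote.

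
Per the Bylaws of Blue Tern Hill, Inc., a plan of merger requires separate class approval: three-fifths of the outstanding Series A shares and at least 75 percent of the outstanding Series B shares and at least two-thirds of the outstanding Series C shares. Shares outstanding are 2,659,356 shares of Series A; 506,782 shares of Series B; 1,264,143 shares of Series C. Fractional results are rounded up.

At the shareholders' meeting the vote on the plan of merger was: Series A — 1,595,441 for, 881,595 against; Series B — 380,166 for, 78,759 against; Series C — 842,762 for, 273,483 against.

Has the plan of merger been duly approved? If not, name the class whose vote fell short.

Series A: 3/5 of 2659356 = 1595613.60, rounded up to 1595614; 1,595,614 required, 1,595,441 in favor — not approved.
Series B: 3/4 of 506782 = 380086.50, rounded up to 380087; 380,087 required, 380,166 in favor — approved.
Series C: 2/3 of 1264143 = 842762; 842,762 required, 842,762 in favor — approved.

Not approved — the Series A shares did not give the required vote.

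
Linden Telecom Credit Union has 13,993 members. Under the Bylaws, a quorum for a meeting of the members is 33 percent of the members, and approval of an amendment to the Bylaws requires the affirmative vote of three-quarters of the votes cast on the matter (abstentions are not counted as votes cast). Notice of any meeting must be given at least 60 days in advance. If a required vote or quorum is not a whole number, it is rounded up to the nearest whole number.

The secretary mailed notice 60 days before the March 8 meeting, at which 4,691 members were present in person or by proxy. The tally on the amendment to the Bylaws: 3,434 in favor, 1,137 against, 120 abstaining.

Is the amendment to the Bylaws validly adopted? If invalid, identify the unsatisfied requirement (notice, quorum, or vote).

Notice: 60 days given; 60 required. Satisfied.
Quorum: 33% of 13,993 = 4,617.69, rounded up to 4,618; 4,691 present. Satisfied.
Vote: requires three-fourths of the votes cast (4,691 − 120 abstaining = 4,571); 3/4 of 4571 = 3428.25, rounded up to 3429, so 3,429 needed; 3,434 in favor. Satisfied.

Valid — all requirements satisfied.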